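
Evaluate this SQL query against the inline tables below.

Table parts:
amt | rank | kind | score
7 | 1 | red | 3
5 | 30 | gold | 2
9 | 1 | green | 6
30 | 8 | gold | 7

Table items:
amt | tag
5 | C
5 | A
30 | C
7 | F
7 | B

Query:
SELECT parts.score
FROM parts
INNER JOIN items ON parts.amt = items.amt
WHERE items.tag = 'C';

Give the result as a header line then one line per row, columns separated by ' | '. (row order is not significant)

After JOIN items (5 rows):
parts.amt | parts.rank | parts.kind | parts.score | items.amt | items.tag
7 | 1 | red | 3 | 7 | F
7 | 1 | red | 3 | 7 | B
5 | 30 | gold | 2 | 5 | C
5 | 30 | gold | 2 | 5 | A
30 | 8 | gold | 7 | 30 | C
After WHERE (2 rows):
parts.amt | parts.rank | parts.kind | parts.score | items.amt | items.tag
5 | 30 | gold | 2 | 5 | C
30 | 8 | gold | 7 | 30 | C
After SELECT (2 rows):
parts.score
2
7

== RESULT ==
parts.score
2
7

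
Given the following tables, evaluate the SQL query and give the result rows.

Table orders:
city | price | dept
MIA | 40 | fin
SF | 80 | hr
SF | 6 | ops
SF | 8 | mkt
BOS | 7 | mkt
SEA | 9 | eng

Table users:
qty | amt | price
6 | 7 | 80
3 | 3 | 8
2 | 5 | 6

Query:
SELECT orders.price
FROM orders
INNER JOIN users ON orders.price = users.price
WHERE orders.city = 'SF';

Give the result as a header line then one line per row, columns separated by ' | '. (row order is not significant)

== RESULT ==
orders.price
80
6
8

Derivation:
After JOIN users (3 rows):
orders.city | orders.price | orders.dept | users.qty | users.amt | users.price
SF | 80 | hr | 6 | 7 | 80
SF | 6 | ops | 2 | 5 | 6
SF | 8 | mkt | 3 | 3 | 8
After WHERE (3 rows):
orders.city | orders.price | orders.dept | users.qty | users.amt | users.price
SF | 80 | hr | 6 | 7 | 80
SF | 6 | ops | 2 | 5 | 6
SF | 8 | mkt | 3 | 3 | 8
After SELECT (3 rows):
orders.price
80
6
8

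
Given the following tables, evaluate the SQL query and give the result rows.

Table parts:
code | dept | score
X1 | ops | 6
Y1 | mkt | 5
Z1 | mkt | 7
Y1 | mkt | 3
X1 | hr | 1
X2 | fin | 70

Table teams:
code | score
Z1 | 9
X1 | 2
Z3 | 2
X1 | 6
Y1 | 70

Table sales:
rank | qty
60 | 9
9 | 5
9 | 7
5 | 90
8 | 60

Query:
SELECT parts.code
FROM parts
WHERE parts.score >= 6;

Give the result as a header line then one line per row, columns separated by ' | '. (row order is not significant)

== RESULT ==
parts.code
X1
Z1
X2

Derivation:
After WHERE (3 rows):
parts.code | parts.dept | parts.score
X1 | ops | 6
Z1 | mkt | 7
X2 | fin | 70
After SELECT (3 rows):
parts.code
X1
Z1
X2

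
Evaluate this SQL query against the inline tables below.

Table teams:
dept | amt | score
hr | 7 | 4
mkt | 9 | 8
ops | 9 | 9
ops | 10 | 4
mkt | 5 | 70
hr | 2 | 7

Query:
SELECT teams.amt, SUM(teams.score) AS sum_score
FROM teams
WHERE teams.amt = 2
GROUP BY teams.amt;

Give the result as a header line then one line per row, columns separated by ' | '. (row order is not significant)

After WHERE (1 rows):
teams.dept | teams.amt | teams.score
hr | 2 | 7
After GROUP BY (1 rows):
teams.amt | sum_score
2 | 7

== RESULT ==
teams.amt | sum_score
2 | 7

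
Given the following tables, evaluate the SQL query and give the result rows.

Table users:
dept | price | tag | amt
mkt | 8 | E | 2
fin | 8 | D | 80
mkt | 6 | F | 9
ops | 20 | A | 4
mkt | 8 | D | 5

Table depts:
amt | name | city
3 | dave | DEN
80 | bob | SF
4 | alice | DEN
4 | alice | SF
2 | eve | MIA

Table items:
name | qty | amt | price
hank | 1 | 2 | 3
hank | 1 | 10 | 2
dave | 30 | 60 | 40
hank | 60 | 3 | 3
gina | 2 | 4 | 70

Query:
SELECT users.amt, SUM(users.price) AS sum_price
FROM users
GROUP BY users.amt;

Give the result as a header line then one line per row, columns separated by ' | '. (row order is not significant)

After GROUP BY (5 rows):
users.amt | sum_price
2 | 8
80 | 8
9 | 6
4 | 20
5 | 8

== RESULT ==
users.amt | sum_price
2 | 8
80 | 8
9 | 6
4 | 20
5 | 8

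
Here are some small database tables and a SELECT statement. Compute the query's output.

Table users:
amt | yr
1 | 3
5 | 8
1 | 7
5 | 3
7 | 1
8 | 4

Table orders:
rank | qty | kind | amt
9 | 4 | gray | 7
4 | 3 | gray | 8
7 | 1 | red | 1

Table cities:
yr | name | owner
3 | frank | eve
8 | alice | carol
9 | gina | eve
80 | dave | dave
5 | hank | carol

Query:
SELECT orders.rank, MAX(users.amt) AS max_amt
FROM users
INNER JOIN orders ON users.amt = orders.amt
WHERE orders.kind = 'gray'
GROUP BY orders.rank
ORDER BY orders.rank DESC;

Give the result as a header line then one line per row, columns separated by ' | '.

== RESULT ==
orders.rank | max_amt
9 | 7
4 | 8

Derivation:
After JOIN orders (4 rows):
users.amt | users.yr | orders.rank | orders.qty | orders.kind | orders.amt
1 | 3 | 7 | 1 | red | 1
1 | 7 | 7 | 1 | red | 1
7 | 1 | 9 | 4 | gray | 7
8 | 4 | 4 | 3 | gray | 8
After WHERE (2 rows):
users.amt | users.yr | orders.rank | orders.qty | orders.kind | orders.amt
7 | 1 | 9 | 4 | gray | 7
8 | 4 | 4 | 3 | gray | 8
After GROUP BY (2 rows):
orders.rank | max_amt
9 | 7
4 | 8
After ORDER BY (2 rows):
orders.rank | max_amt
9 | 7
4 | 8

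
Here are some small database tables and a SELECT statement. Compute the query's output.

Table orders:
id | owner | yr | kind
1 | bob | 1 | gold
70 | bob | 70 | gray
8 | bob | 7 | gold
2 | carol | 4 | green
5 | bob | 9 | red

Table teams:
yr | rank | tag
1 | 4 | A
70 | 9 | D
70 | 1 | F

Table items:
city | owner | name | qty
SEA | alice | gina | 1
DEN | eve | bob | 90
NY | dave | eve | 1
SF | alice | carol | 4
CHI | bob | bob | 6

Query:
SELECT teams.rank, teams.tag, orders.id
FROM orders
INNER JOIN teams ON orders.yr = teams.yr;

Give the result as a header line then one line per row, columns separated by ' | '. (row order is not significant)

== RESULT ==
teams.rank | teams.tag | orders.id
4 | A | 1
9 | D | 70
1 | F | 70

Derivation:
After JOIN teams (3 rows):
orders.id | orders.owner | orders.yr | orders.kind | teams.yr | teams.rank | teams.tag
1 | bob | 1 | gold | 1 | 4 | A
70 | bob | 70 | gray | 70 | 9 | D
70 | bob | 70 | gray | 70 | 1 | F
After SELECT (3 rows):
teams.rank | teams.tag | orders.id
4 | A | 1
9 | D | 70
1 | F | 70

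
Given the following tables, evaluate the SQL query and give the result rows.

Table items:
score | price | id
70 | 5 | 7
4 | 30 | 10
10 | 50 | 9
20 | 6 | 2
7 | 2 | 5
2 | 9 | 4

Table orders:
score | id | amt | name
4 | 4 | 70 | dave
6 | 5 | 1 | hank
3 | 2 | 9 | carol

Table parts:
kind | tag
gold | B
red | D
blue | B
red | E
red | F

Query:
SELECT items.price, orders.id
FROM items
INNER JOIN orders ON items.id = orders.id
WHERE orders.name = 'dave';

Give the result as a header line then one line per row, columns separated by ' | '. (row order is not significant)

== RESULT ==
items.price | orders.id
9 | 4

Derivation:
After JOIN orders (3 rows):
items.score | items.price | items.id | orders.score | orders.id | orders.amt | orders.name
20 | 6 | 2 | 3 | 2 | 9 | carol
7 | 2 | 5 | 6 | 5 | 1 | hank
2 | 9 | 4 | 4 | 4 | 70 | dave
After WHERE (1 rows):
items.score | items.price | items.id | orders.score | orders.id | orders.amt | orders.name
2 | 9 | 4 | 4 | 4 | 70 | dave
After SELECT (1 rows):
items.price | orders.id
9 | 4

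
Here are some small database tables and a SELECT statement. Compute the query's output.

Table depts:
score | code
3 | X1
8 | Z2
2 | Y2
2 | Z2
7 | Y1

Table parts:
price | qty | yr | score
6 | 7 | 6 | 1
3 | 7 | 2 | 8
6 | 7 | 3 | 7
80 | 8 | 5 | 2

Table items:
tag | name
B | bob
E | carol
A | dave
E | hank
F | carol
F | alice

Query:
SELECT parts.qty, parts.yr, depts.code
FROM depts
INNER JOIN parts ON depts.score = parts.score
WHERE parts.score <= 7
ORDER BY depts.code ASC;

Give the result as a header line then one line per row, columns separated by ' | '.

== RESULT ==
parts.qty | parts.yr | depts.code
7 | 3 | Y1
8 | 5 | Y2
8 | 5 | Z2

Derivation:
After JOIN parts (4 rows):
depts.score | depts.code | parts.price | parts.qty | parts.yr | parts.score
8 | Z2 | 3 | 7 | 2 | 8
2 | Y2 | 80 | 8 | 5 | 2
2 | Z2 | 80 | 8 | 5 | 2
7 | Y1 | 6 | 7 | 3 | 7
After WHERE (3 rows):
depts.score | depts.code | parts.price | parts.qty | parts.yr | parts.score
2 | Y2 | 80 | 8 | 5 | 2
2 | Z2 | 80 | 8 | 5 | 2
7 | Y1 | 6 | 7 | 3 | 7
After SELECT (3 rows):
parts.qty | parts.yr | depts.code
8 | 5 | Y2
8 | 5 | Z2
7 | 3 | Y1
After ORDER BY (3 rows):
parts.qty | parts.yr | depts.code
7 | 3 | Y1
8 | 5 | Y2
8 | 5 | Z2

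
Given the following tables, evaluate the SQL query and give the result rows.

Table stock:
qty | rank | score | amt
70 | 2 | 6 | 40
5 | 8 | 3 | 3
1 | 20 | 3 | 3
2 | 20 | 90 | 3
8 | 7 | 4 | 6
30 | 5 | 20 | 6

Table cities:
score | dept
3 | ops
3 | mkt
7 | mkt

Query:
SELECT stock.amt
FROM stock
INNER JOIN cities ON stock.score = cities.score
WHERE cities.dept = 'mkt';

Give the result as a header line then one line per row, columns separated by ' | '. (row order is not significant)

After JOIN cities (4 rows):
stock.qty | stock.rank | stock.score | stock.amt | cities.score | cities.dept
5 | 8 | 3 | 3 | 3 | ops
5 | 8 | 3 | 3 | 3 | mkt
1 | 20 | 3 | 3 | 3 | ops
1 | 20 | 3 | 3 | 3 | mkt
After WHERE (2 rows):
stock.qty | stock.rank | stock.score | stock.amt | cities.score | cities.dept
5 | 8 | 3 | 3 | 3 | mkt
1 | 20 | 3 | 3 | 3 | mkt
After SELECT (2 rows):
stock.amt
3
3

== RESULT ==
stock.amt
3
3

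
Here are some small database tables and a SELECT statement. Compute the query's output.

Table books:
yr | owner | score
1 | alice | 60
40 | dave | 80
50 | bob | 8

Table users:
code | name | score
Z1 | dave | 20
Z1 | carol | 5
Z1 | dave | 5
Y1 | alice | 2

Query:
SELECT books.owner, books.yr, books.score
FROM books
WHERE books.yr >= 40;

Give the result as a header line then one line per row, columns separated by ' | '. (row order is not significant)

After WHERE (2 rows):
books.yr | books.owner | books.score
40 | dave | 80
50 | bob | 8
After SELECT (2 rows):
books.owner | books.yr | books.score
dave | 40 | 80
bob | 50 | 8

== RESULT ==
books.owner | books.yr | books.score
dave | 40 | 80
bob | 50 | 8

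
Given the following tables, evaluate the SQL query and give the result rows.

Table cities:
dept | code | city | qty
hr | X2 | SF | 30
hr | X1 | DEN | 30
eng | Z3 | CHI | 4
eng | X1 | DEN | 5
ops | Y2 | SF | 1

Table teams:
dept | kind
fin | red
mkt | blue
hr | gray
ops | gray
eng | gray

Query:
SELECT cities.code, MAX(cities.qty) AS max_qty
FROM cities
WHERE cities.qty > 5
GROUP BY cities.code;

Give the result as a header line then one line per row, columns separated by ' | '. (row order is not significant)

After WHERE (2 rows):
cities.dept | cities.code | cities.city | cities.qty
hr | X2 | SF | 30
hr | X1 | DEN | 30
After GROUP BY (2 rows):
cities.code | max_qty
X2 | 30
X1 | 30

== RESULT ==
cities.code | max_qty
X2 | 30
X1 | 30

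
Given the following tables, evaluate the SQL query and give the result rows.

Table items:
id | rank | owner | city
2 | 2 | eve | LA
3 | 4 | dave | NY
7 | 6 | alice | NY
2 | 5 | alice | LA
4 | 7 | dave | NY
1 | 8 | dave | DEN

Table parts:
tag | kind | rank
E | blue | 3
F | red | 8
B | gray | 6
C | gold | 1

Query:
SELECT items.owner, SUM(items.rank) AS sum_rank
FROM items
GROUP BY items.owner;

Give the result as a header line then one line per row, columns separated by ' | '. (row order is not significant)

== RESULT ==
items.owner | sum_rank
eve | 2
dave | 19
alice | 11

Derivation:
After GROUP BY (3 rows):
items.owner | sum_rank
eve | 2
dave | 19
alice | 11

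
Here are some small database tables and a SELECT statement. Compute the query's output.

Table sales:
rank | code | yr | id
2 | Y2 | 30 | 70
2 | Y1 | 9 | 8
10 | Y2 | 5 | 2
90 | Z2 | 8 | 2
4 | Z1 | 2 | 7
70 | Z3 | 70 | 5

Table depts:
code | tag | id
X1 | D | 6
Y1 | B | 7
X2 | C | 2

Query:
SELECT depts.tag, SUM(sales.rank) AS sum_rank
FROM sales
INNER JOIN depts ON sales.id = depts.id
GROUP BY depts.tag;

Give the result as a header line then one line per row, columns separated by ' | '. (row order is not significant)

== RESULT ==
depts.tag | sum_rank
C | 100
B | 4

Derivation:
After JOIN depts (3 rows):
sales.rank | sales.code | sales.yr | sales.id | depts.code | depts.tag | depts.id
10 | Y2 | 5 | 2 | X2 | C | 2
90 | Z2 | 8 | 2 | X2 | C | 2
4 | Z1 | 2 | 7 | Y1 | B | 7
After GROUP BY (2 rows):
depts.tag | sum_rank
C | 100
B | 4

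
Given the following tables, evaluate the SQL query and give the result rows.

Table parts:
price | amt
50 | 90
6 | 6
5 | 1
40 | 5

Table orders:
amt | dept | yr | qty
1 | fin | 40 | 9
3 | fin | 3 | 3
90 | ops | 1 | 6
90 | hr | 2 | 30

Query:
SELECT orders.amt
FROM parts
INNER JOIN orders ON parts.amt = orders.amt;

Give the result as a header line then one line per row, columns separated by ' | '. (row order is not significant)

After JOIN orders (3 rows):
parts.price | parts.amt | orders.amt | orders.dept | orders.yr | orders.qty
50 | 90 | 90 | ops | 1 | 6
50 | 90 | 90 | hr | 2 | 30
5 | 1 | 1 | fin | 40 | 9
After SELECT (3 rows):
orders.amt
90
90
1

== RESULT ==
orders.amt
90
90
1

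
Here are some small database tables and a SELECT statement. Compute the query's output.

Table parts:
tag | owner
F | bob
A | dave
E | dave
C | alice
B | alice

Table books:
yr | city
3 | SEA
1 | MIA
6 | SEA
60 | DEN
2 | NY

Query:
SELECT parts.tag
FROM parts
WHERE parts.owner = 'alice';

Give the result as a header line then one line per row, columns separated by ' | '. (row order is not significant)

== RESULT ==
parts.tag
C
B

Derivation:
After WHERE (2 rows):
parts.tag | parts.owner
C | alice
B | alice
After SELECT (2 rows):
parts.tag
C
B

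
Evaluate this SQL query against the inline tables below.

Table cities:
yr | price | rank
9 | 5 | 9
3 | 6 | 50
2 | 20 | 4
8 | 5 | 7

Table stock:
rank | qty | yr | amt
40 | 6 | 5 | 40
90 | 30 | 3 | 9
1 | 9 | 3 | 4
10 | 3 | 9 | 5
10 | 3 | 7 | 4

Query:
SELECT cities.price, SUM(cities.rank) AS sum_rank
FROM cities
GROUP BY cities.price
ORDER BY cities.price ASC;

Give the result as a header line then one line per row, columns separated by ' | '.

After GROUP BY (3 rows):
cities.price | sum_rank
5 | 16
6 | 50
20 | 4
After ORDER BY (3 rows):
cities.price | sum_rank
5 | 16
6 | 50
20 | 4

== RESULT ==
cities.price | sum_rank
5 | 16
6 | 50
20 | 4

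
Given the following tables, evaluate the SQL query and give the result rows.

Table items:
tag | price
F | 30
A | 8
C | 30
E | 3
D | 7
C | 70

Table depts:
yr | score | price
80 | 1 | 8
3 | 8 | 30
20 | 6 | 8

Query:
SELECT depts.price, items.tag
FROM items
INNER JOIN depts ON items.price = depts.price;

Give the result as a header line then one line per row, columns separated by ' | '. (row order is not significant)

== RESULT ==
depts.price | items.tag
30 | F
8 | A
8 | A
30 | C

Derivation:
After JOIN depts (4 rows):
items.tag | items.price | depts.yr | depts.score | depts.price
F | 30 | 3 | 8 | 30
A | 8 | 80 | 1 | 8
A | 8 | 20 | 6 | 8
C | 30 | 3 | 8 | 30
After SELECT (4 rows):
depts.price | items.tag
30 | F
8 | A
8 | A
30 | C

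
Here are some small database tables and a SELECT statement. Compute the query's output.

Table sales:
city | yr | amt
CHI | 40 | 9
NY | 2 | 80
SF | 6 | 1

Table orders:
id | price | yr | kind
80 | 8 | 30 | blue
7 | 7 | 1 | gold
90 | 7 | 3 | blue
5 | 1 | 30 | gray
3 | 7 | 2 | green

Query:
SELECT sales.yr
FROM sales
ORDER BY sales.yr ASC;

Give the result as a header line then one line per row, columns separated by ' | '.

After SELECT (3 rows):
sales.yr
40
2
6
After ORDER BY (3 rows):
sales.yr
2
6
40

== RESULT ==
sales.yr
2
6
40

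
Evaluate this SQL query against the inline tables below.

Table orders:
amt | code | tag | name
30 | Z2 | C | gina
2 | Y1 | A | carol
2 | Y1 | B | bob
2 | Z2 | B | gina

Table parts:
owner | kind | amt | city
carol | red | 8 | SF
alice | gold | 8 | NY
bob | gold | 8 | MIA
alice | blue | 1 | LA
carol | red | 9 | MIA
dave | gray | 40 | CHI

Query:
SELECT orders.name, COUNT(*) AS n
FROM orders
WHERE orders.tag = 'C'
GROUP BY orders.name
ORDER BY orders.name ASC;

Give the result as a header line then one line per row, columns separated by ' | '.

== RESULT ==
orders.name | n
gina | 1

Derivation:
After WHERE (1 rows):
orders.amt | orders.code | orders.tag | orders.name
30 | Z2 | C | gina
After GROUP BY (1 rows):
orders.name | n
gina | 1
After ORDER BY (1 rows):
orders.name | n
gina | 1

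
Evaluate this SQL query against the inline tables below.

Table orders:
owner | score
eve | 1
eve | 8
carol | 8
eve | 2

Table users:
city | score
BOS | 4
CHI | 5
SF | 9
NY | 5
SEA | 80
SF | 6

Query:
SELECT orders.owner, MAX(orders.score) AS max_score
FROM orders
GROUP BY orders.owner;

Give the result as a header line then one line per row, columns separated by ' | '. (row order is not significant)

== RESULT ==
orders.owner | max_score
eve | 8
carol | 8

Derivation:
After GROUP BY (2 rows):
orders.owner | max_score
eve | 8
carol | 8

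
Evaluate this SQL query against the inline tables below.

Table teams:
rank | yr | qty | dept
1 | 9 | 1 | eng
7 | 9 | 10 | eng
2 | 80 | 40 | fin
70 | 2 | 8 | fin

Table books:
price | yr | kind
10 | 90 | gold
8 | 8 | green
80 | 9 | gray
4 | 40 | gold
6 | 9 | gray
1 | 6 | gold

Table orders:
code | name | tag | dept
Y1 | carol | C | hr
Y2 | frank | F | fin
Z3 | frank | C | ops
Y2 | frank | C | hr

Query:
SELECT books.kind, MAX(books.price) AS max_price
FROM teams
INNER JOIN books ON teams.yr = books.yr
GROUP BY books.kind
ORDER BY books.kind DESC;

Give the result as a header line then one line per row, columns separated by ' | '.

After JOIN books (4 rows):
teams.rank | teams.yr | teams.qty | teams.dept | books.price | books.yr | books.kind
1 | 9 | 1 | eng | 80 | 9 | gray
1 | 9 | 1 | eng | 6 | 9 | gray
7 | 9 | 10 | eng | 80 | 9 | gray
7 | 9 | 10 | eng | 6 | 9 | gray
After GROUP BY (1 rows):
books.kind | max_price
gray | 80
After ORDER BY (1 rows):
books.kind | max_price
gray | 80

== RESULT ==
books.kind | max_price
gray | 80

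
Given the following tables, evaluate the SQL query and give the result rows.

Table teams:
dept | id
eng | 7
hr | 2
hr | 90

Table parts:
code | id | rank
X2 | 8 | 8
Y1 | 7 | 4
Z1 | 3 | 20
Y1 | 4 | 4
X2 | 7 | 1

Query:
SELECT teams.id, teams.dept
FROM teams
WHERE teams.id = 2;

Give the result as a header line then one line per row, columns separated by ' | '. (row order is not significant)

After WHERE (1 rows):
teams.dept | teams.id
hr | 2
After SELECT (1 rows):
teams.id | teams.dept
2 | hr

== RESULT ==
teams.id | teams.dept
2 | hr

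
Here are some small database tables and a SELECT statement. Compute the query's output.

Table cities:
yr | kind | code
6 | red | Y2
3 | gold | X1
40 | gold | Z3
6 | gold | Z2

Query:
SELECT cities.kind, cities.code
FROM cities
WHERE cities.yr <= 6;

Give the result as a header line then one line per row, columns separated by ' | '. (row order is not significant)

== RESULT ==
cities.kind | cities.code
red | Y2
gold | X1
gold | Z2

Derivation:
After WHERE (3 rows):
cities.yr | cities.kind | cities.code
6 | red | Y2
3 | gold | X1
6 | gold | Z2
After SELECT (3 rows):
cities.kind | cities.code
red | Y2
gold | X1
gold | Z2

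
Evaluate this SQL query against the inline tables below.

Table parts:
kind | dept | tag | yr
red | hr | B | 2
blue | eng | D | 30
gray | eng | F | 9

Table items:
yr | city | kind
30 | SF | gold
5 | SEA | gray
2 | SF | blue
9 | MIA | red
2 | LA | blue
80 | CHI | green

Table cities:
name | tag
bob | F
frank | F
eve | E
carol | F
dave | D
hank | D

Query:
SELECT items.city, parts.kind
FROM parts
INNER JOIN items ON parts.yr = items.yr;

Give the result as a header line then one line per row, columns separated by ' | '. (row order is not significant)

After JOIN items (4 rows):
parts.kind | parts.dept | parts.tag | parts.yr | items.yr | items.city | items.kind
red | hr | B | 2 | 2 | SF | blue
red | hr | B | 2 | 2 | LA | blue
blue | eng | D | 30 | 30 | SF | gold
gray | eng | F | 9 | 9 | MIA | red
After SELECT (4 rows):
items.city | parts.kind
SF | red
LA | red
SF | blue
MIA | gray

== RESULT ==
items.city | parts.kind
SF | red
LA | red
SF | blue
MIA | gray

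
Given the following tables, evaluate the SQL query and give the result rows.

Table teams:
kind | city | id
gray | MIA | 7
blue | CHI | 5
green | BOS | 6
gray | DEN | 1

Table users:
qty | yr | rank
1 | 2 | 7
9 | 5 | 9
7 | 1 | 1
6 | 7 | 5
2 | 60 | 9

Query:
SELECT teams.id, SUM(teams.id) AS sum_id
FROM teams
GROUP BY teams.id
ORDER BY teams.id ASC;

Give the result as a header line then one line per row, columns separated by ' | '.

== RESULT ==
teams.id | sum_id
1 | 1
5 | 5
6 | 6
7 | 7

Derivation:
After GROUP BY (4 rows):
teams.id | sum_id
7 | 7
5 | 5
6 | 6
1 | 1
After ORDER BY (4 rows):
teams.id | sum_id
1 | 1
5 | 5
6 | 6
7 | 7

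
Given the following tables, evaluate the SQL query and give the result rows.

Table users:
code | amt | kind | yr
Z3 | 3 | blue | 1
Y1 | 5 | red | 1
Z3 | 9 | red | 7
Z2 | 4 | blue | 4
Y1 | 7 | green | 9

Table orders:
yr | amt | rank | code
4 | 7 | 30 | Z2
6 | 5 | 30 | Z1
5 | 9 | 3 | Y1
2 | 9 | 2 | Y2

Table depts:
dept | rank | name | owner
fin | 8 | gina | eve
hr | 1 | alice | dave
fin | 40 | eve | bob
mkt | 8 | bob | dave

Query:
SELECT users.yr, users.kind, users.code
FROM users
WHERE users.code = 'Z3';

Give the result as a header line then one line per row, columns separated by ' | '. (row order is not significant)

== RESULT ==
users.yr | users.kind | users.code
1 | blue | Z3
7 | red | Z3

Derivation:
After WHERE (2 rows):
users.code | users.amt | users.kind | users.yr
Z3 | 3 | blue | 1
Z3 | 9 | red | 7
After SELECT (2 rows):
users.yr | users.kind | users.code
1 | blue | Z3
7 | red | Z3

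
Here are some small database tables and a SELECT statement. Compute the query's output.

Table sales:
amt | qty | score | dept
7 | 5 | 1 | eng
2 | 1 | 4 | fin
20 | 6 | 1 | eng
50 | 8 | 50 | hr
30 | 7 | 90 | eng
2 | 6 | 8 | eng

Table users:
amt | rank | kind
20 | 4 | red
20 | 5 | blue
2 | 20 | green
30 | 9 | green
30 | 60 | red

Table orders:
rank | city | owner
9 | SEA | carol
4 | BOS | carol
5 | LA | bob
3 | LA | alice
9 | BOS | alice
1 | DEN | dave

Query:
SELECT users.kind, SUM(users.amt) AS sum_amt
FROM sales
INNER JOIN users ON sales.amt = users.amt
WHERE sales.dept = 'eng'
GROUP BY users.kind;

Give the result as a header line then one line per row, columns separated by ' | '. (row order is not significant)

After JOIN users (6 rows):
sales.amt | sales.qty | sales.score | sales.dept | users.amt | users.rank | users.kind
2 | 1 | 4 | fin | 2 | 20 | green
20 | 6 | 1 | eng | 20 | 4 | red
20 | 6 | 1 | eng | 20 | 5 | blue
30 | 7 | 90 | eng | 30 | 9 | green
30 | 7 | 90 | eng | 30 | 60 | red
2 | 6 | 8 | eng | 2 | 20 | green
After WHERE (5 rows):
sales.amt | sales.qty | sales.score | sales.dept | users.amt | users.rank | users.kind
20 | 6 | 1 | eng | 20 | 4 | red
20 | 6 | 1 | eng | 20 | 5 | blue
30 | 7 | 90 | eng | 30 | 9 | green
30 | 7 | 90 | eng | 30 | 60 | red
2 | 6 | 8 | eng | 2 | 20 | green
After GROUP BY (3 rows):
users.kind | sum_amt
red | 50
blue | 20
green | 32

== RESULT ==
users.kind | sum_amt
red | 50
blue | 20
green | 32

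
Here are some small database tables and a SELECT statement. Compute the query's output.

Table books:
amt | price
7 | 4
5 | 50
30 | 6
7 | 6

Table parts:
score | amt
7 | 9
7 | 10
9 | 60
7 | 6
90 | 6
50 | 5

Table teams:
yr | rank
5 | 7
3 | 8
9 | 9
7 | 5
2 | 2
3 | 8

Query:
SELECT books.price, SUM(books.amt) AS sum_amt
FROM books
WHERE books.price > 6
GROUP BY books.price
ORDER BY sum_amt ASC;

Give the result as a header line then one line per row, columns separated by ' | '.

== RESULT ==
books.price | sum_amt
50 | 5

Derivation:
After WHERE (1 rows):
books.amt | books.price
5 | 50
After GROUP BY (1 rows):
books.price | sum_amt
50 | 5
After ORDER BY (1 rows):
books.price | sum_amt
50 | 5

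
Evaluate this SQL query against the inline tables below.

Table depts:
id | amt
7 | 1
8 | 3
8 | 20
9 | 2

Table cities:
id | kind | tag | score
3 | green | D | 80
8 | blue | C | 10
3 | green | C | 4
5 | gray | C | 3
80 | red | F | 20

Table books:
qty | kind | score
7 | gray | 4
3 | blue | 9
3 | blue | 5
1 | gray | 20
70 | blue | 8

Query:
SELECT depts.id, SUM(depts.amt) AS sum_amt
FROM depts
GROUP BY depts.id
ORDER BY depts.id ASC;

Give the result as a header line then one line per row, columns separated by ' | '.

After GROUP BY (3 rows):
depts.id | sum_amt
7 | 1
8 | 23
9 | 2
After ORDER BY (3 rows):
depts.id | sum_amt
7 | 1
8 | 23
9 | 2

== RESULT ==
depts.id | sum_amt
7 | 1
8 | 23
9 | 2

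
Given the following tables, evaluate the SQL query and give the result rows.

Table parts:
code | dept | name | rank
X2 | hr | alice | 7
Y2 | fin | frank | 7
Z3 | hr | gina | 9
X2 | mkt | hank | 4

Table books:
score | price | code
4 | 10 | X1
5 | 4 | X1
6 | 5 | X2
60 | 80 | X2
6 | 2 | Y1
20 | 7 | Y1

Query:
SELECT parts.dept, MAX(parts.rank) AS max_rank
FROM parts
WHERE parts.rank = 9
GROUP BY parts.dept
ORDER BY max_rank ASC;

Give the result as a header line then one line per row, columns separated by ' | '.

After WHERE (1 rows):
parts.code | parts.dept | parts.name | parts.rank
Z3 | hr | gina | 9
After GROUP BY (1 rows):
parts.dept | max_rank
hr | 9
After ORDER BY (1 rows):
parts.dept | max_rank
hr | 9

== RESULT ==
parts.dept | max_rank
hr | 9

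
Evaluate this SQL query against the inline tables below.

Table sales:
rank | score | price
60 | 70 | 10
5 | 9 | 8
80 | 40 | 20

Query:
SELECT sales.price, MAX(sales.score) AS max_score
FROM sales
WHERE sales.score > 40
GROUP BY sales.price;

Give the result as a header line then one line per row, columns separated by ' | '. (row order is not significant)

== RESULT ==
sales.price | max_score
10 | 70

Derivation:
After WHERE (1 rows):
sales.rank | sales.score | sales.price
60 | 70 | 10
After GROUP BY (1 rows):
sales.price | max_score
10 | 70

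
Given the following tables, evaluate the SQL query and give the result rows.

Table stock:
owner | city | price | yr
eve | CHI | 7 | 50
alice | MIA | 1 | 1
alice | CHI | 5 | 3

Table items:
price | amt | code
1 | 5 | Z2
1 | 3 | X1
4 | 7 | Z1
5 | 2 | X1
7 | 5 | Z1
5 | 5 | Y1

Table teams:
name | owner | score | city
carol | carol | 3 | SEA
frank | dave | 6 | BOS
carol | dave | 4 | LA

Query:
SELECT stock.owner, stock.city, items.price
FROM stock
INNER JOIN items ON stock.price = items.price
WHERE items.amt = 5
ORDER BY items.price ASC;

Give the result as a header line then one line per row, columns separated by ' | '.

After JOIN items (5 rows):
stock.owner | stock.city | stock.price | stock.yr | items.price | items.amt | items.code
eve | CHI | 7 | 50 | 7 | 5 | Z1
alice | MIA | 1 | 1 | 1 | 5 | Z2
alice | MIA | 1 | 1 | 1 | 3 | X1
alice | CHI | 5 | 3 | 5 | 2 | X1
alice | CHI | 5 | 3 | 5 | 5 | Y1
After WHERE (3 rows):
stock.owner | stock.city | stock.price | stock.yr | items.price | items.amt | items.code
eve | CHI | 7 | 50 | 7 | 5 | Z1
alice | MIA | 1 | 1 | 1 | 5 | Z2
alice | CHI | 5 | 3 | 5 | 5 | Y1
After SELECT (3 rows):
stock.owner | stock.city | items.price
eve | CHI | 7
alice | MIA | 1
alice | CHI | 5
After ORDER BY (3 rows):
stock.owner | stock.city | items.price
alice | MIA | 1
alice | CHI | 5
eve | CHI | 7

== RESULT ==
stock.owner | stock.city | items.price
alice | MIA | 1
alice | CHI | 5
eve | CHI | 7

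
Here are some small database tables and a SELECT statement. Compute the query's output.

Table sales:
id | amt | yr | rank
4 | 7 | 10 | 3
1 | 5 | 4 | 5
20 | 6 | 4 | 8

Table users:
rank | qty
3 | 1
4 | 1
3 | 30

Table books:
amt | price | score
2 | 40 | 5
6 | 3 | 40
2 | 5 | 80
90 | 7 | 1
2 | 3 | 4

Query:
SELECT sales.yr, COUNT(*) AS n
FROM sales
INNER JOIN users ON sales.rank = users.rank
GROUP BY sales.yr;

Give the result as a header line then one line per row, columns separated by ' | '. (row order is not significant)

== RESULT ==
sales.yr | n
10 | 2

Derivation:
After JOIN users (2 rows):
sales.id | sales.amt | sales.yr | sales.rank | users.rank | users.qty
4 | 7 | 10 | 3 | 3 | 1
4 | 7 | 10 | 3 | 3 | 30
After GROUP BY (1 rows):
sales.yr | n
10 | 2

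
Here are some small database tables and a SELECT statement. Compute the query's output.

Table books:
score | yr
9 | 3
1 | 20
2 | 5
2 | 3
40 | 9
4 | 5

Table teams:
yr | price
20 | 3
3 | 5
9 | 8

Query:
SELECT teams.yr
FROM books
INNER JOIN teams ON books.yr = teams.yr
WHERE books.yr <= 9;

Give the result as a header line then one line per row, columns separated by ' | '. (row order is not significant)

After JOIN teams (4 rows):
books.score | books.yr | teams.yr | teams.price
9 | 3 | 3 | 5
1 | 20 | 20 | 3
2 | 3 | 3 | 5
40 | 9 | 9 | 8
After WHERE (3 rows):
books.score | books.yr | teams.yr | teams.price
9 | 3 | 3 | 5
2 | 3 | 3 | 5
40 | 9 | 9 | 8
After SELECT (3 rows):
teams.yr
3
3
9

== RESULT ==
teams.yr
3
3
9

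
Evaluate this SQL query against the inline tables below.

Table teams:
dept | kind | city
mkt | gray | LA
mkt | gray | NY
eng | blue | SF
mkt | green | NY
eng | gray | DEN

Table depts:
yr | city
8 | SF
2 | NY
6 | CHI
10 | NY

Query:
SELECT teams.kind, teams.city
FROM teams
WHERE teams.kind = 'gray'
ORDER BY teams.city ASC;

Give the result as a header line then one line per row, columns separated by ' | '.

After WHERE (3 rows):
teams.dept | teams.kind | teams.city
mkt | gray | LA
mkt | gray | NY
eng | gray | DEN
After SELECT (3 rows):
teams.kind | teams.city
gray | LA
gray | NY
gray | DEN
After ORDER BY (3 rows):
teams.kind | teams.city
gray | DEN
gray | LA
gray | NY

== RESULT ==
teams.kind | teams.city
gray | DEN
gray | LA
gray | NY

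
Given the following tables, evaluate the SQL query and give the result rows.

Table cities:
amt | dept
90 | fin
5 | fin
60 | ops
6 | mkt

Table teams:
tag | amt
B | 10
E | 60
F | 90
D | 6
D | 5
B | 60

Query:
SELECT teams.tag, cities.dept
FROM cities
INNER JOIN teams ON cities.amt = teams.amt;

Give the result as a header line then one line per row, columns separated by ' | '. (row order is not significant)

== RESULT ==
teams.tag | cities.dept
F | fin
D | fin
E | ops
B | ops
D | mkt

Derivation:
After JOIN teams (5 rows):
cities.amt | cities.dept | teams.tag | teams.amt
90 | fin | F | 90
5 | fin | D | 5
60 | ops | E | 60
60 | ops | B | 60
6 | mkt | D | 6
After SELECT (5 rows):
teams.tag | cities.dept
F | fin
D | fin
E | ops
B | ops
D | mkt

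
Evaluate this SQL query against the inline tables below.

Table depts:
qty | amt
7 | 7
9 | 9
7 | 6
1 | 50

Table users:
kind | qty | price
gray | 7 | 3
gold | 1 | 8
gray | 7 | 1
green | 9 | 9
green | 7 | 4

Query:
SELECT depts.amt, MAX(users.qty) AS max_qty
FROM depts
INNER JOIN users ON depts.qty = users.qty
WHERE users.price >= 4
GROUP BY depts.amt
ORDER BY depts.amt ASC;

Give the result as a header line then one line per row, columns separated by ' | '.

After JOIN users (8 rows):
depts.qty | depts.amt | users.kind | users.qty | users.price
7 | 7 | gray | 7 | 3
7 | 7 | gray | 7 | 1
7 | 7 | green | 7 | 4
9 | 9 | green | 9 | 9
7 | 6 | gray | 7 | 3
7 | 6 | gray | 7 | 1
7 | 6 | green | 7 | 4
1 | 50 | gold | 1 | 8
After WHERE (4 rows):
depts.qty | depts.amt | users.kind | users.qty | users.price
7 | 7 | green | 7 | 4
9 | 9 | green | 9 | 9
7 | 6 | green | 7 | 4
1 | 50 | gold | 1 | 8
After GROUP BY (4 rows):
depts.amt | max_qty
7 | 7
9 | 9
6 | 7
50 | 1
After ORDER BY (4 rows):
depts.amt | max_qty
6 | 7
7 | 7
9 | 9
50 | 1

== RESULT ==
depts.amt | max_qty
6 | 7
7 | 7
9 | 9
50 | 1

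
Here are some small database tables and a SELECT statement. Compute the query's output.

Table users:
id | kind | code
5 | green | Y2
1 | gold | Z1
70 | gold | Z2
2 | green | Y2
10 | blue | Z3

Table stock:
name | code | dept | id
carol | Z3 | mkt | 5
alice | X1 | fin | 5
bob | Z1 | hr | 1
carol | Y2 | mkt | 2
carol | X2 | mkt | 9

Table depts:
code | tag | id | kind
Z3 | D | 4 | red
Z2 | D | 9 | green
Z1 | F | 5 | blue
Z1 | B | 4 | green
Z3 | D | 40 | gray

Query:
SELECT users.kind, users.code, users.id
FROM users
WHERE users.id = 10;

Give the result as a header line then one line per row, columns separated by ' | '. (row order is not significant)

After WHERE (1 rows):
users.id | users.kind | users.code
10 | blue | Z3
After SELECT (1 rows):
users.kind | users.code | users.id
blue | Z3 | 10

== RESULT ==
users.kind | users.code | users.id
blue | Z3 | 10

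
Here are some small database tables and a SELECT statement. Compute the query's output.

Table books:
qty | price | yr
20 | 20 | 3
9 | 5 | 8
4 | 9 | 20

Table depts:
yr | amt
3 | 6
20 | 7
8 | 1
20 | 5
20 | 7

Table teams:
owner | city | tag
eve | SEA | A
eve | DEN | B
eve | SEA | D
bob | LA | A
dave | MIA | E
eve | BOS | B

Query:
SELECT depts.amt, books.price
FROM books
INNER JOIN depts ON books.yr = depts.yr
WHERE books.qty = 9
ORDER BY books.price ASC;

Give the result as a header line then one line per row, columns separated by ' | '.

== RESULT ==
depts.amt | books.price
1 | 5

Derivation:
After JOIN depts (5 rows):
books.qty | books.price | books.yr | depts.yr | depts.amt
20 | 20 | 3 | 3 | 6
9 | 5 | 8 | 8 | 1
4 | 9 | 20 | 20 | 7
4 | 9 | 20 | 20 | 5
4 | 9 | 20 | 20 | 7
After WHERE (1 rows):
books.qty | books.price | books.yr | depts.yr | depts.amt
9 | 5 | 8 | 8 | 1
After SELECT (1 rows):
depts.amt | books.price
1 | 5
After ORDER BY (1 rows):
depts.amt | books.price
1 | 5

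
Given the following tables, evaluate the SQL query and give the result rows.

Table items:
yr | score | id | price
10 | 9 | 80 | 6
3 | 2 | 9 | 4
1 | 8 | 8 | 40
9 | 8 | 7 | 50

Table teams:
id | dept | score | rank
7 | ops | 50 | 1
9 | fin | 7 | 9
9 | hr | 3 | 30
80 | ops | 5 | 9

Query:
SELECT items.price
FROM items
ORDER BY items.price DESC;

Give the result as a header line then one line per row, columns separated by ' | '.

After SELECT (4 rows):
items.price
6
4
40
50
After ORDER BY (4 rows):
items.price
50
40
6
4

== RESULT ==
items.price
50
40
6
4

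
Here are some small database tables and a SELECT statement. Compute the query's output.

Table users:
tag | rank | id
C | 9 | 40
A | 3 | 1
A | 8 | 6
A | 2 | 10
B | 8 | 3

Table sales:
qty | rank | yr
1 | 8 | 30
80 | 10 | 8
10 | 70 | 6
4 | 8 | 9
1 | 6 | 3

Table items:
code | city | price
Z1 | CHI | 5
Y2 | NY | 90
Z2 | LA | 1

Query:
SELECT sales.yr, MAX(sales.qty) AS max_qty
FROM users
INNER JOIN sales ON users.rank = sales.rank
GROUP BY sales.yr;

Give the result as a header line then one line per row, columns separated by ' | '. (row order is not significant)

== RESULT ==
sales.yr | max_qty
30 | 1
9 | 4

Derivation:
After JOIN sales (4 rows):
users.tag | users.rank | users.id | sales.qty | sales.rank | sales.yr
A | 8 | 6 | 1 | 8 | 30
A | 8 | 6 | 4 | 8 | 9
B | 8 | 3 | 1 | 8 | 30
B | 8 | 3 | 4 | 8 | 9
After GROUP BY (2 rows):
sales.yr | max_qty
30 | 1
9 | 4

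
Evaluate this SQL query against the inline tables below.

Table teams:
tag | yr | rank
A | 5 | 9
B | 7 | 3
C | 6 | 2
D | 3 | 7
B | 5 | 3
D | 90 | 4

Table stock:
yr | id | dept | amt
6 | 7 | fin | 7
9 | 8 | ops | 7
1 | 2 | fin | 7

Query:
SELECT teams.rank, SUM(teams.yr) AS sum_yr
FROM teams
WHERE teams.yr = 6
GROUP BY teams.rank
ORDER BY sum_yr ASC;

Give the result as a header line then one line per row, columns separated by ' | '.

== RESULT ==
teams.rank | sum_yr
2 | 6

Derivation:
After WHERE (1 rows):
teams.tag | teams.yr | teams.rank
C | 6 | 2
After GROUP BY (1 rows):
teams.rank | sum_yr
2 | 6
After ORDER BY (1 rows):
teams.rank | sum_yr
2 | 6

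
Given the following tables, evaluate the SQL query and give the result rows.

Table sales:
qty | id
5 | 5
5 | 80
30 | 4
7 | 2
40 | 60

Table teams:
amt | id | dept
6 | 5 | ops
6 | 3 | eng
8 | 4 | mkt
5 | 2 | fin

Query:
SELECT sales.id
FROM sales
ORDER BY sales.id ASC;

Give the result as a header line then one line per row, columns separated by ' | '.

After SELECT (5 rows):
sales.id
5
80
4
2
60
After ORDER BY (5 rows):
sales.id
2
4
5
60
80

== RESULT ==
sales.id
2
4
5
60
80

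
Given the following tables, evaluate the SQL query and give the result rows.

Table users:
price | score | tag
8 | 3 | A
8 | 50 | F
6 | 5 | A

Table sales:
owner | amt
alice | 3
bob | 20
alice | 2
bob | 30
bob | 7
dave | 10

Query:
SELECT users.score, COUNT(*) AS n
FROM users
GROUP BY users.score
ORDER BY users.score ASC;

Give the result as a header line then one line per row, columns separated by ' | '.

After GROUP BY (3 rows):
users.score | n
3 | 1
50 | 1
5 | 1
After ORDER BY (3 rows):
users.score | n
3 | 1
5 | 1
50 | 1

== RESULT ==
users.score | n
3 | 1
5 | 1
50 | 1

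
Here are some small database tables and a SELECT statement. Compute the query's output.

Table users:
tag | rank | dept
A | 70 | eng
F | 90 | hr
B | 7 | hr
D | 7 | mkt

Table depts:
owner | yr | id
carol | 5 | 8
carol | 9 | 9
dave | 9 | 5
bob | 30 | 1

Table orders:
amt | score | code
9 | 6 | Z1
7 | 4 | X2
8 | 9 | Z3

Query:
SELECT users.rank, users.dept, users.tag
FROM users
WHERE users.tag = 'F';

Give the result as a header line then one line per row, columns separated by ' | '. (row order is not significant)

After WHERE (1 rows):
users.tag | users.rank | users.dept
F | 90 | hr
After SELECT (1 rows):
users.rank | users.dept | users.tag
90 | hr | F

== RESULT ==
users.rank | users.dept | users.tag
90 | hr | F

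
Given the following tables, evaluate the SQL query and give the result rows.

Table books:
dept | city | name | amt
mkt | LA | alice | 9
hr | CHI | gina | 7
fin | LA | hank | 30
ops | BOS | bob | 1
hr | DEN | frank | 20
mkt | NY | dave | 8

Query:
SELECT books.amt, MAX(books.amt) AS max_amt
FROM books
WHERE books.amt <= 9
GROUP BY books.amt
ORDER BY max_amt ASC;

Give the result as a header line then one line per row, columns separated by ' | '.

== RESULT ==
books.amt | max_amt
1 | 1
7 | 7
8 | 8
9 | 9

Derivation:
After WHERE (4 rows):
books.dept | books.city | books.name | books.amt
mkt | LA | alice | 9
hr | CHI | gina | 7
ops | BOS | bob | 1
mkt | NY | dave | 8
After GROUP BY (4 rows):
books.amt | max_amt
9 | 9
7 | 7
1 | 1
8 | 8
After ORDER BY (4 rows):
books.amt | max_amt
1 | 1
7 | 7
8 | 8
9 | 9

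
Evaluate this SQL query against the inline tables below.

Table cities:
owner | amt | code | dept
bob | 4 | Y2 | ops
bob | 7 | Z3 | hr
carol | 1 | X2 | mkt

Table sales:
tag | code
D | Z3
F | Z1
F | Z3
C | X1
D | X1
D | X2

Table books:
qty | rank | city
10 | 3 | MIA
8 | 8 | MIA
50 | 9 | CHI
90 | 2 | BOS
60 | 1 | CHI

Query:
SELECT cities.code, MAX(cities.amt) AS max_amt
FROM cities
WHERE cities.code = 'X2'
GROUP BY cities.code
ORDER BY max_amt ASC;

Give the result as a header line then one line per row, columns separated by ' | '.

== RESULT ==
cities.code | max_amt
X2 | 1

Derivation:
After WHERE (1 rows):
cities.owner | cities.amt | cities.code | cities.dept
carol | 1 | X2 | mkt
After GROUP BY (1 rows):
cities.code | max_amt
X2 | 1
After ORDER BY (1 rows):
cities.code | max_amt
X2 | 1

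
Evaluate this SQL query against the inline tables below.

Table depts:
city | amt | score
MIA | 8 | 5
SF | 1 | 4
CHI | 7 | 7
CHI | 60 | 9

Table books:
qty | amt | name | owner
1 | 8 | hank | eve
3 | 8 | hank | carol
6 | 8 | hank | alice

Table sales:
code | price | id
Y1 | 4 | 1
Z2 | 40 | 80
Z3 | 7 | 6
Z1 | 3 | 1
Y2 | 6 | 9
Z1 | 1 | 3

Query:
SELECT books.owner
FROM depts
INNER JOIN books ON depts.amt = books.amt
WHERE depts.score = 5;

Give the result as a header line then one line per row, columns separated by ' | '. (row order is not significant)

After JOIN books (3 rows):
depts.city | depts.amt | depts.score | books.qty | books.amt | books.name | books.owner
MIA | 8 | 5 | 1 | 8 | hank | eve
MIA | 8 | 5 | 3 | 8 | hank | carol
MIA | 8 | 5 | 6 | 8 | hank | alice
After WHERE (3 rows):
depts.city | depts.amt | depts.score | books.qty | books.amt | books.name | books.owner
MIA | 8 | 5 | 1 | 8 | hank | eve
MIA | 8 | 5 | 3 | 8 | hank | carol
MIA | 8 | 5 | 6 | 8 | hank | alice
After SELECT (3 rows):
books.owner
eve
carol
alice

== RESULT ==
books.owner
eve
carol
alice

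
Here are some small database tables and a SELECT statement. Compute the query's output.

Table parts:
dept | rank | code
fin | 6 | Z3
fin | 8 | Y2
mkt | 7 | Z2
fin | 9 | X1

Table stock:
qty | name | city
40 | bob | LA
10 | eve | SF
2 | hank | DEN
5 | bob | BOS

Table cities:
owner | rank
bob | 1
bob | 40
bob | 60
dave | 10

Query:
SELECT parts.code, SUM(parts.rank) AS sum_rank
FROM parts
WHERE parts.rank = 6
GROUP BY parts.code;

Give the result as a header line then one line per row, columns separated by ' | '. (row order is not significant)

== RESULT ==
parts.code | sum_rank
Z3 | 6

Derivation:
After WHERE (1 rows):
parts.dept | parts.rank | parts.code
fin | 6 | Z3
After GROUP BY (1 rows):
parts.code | sum_rank
Z3 | 6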